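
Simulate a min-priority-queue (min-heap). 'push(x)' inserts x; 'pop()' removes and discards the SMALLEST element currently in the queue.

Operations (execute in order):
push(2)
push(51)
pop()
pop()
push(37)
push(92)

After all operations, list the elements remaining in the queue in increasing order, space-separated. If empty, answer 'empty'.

Answer: 37 92

Derivation:
push(2): heap contents = [2]
push(51): heap contents = [2, 51]
pop() → 2: heap contents = [51]
pop() → 51: heap contents = []
push(37): heap contents = [37]
push(92): heap contents = [37, 92]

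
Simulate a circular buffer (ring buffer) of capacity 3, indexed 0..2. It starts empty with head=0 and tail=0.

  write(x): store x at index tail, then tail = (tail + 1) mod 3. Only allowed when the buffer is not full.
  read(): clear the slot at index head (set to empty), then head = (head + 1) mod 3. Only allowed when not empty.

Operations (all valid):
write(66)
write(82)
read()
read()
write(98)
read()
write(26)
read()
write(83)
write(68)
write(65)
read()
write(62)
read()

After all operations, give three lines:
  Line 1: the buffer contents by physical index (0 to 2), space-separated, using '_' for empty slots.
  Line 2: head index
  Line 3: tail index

write(66): buf=[66 _ _], head=0, tail=1, size=1
write(82): buf=[66 82 _], head=0, tail=2, size=2
read(): buf=[_ 82 _], head=1, tail=2, size=1
read(): buf=[_ _ _], head=2, tail=2, size=0
write(98): buf=[_ _ 98], head=2, tail=0, size=1
read(): buf=[_ _ _], head=0, tail=0, size=0
write(26): buf=[26 _ _], head=0, tail=1, size=1
read(): buf=[_ _ _], head=1, tail=1, size=0
write(83): buf=[_ 83 _], head=1, tail=2, size=1
write(68): buf=[_ 83 68], head=1, tail=0, size=2
write(65): buf=[65 83 68], head=1, tail=1, size=3
read(): buf=[65 _ 68], head=2, tail=1, size=2
write(62): buf=[65 62 68], head=2, tail=2, size=3
read(): buf=[65 62 _], head=0, tail=2, size=2

Answer: 65 62 _
0
2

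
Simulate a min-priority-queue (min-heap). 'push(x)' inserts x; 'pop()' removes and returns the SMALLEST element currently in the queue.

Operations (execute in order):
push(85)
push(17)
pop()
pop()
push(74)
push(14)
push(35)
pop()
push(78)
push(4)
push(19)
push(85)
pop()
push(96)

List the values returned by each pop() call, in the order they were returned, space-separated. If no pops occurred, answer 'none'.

Answer: 17 85 14 4

Derivation:
push(85): heap contents = [85]
push(17): heap contents = [17, 85]
pop() → 17: heap contents = [85]
pop() → 85: heap contents = []
push(74): heap contents = [74]
push(14): heap contents = [14, 74]
push(35): heap contents = [14, 35, 74]
pop() → 14: heap contents = [35, 74]
push(78): heap contents = [35, 74, 78]
push(4): heap contents = [4, 35, 74, 78]
push(19): heap contents = [4, 19, 35, 74, 78]
push(85): heap contents = [4, 19, 35, 74, 78, 85]
pop() → 4: heap contents = [19, 35, 74, 78, 85]
push(96): heap contents = [19, 35, 74, 78, 85, 96]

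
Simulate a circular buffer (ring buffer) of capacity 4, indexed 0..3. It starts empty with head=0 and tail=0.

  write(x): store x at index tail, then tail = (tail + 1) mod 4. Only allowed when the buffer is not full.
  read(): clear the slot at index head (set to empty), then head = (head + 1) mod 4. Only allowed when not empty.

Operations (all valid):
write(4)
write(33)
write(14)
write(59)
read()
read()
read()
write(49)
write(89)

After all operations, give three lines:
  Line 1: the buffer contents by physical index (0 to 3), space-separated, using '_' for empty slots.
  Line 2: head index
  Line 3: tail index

write(4): buf=[4 _ _ _], head=0, tail=1, size=1
write(33): buf=[4 33 _ _], head=0, tail=2, size=2
write(14): buf=[4 33 14 _], head=0, tail=3, size=3
write(59): buf=[4 33 14 59], head=0, tail=0, size=4
read(): buf=[_ 33 14 59], head=1, tail=0, size=3
read(): buf=[_ _ 14 59], head=2, tail=0, size=2
read(): buf=[_ _ _ 59], head=3, tail=0, size=1
write(49): buf=[49 _ _ 59], head=3, tail=1, size=2
write(89): buf=[49 89 _ 59], head=3, tail=2, size=3

Answer: 49 89 _ 59
3
2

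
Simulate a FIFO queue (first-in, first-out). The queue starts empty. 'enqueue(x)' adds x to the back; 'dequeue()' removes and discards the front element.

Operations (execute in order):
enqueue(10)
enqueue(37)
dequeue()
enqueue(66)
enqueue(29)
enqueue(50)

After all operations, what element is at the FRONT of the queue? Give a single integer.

enqueue(10): queue = [10]
enqueue(37): queue = [10, 37]
dequeue(): queue = [37]
enqueue(66): queue = [37, 66]
enqueue(29): queue = [37, 66, 29]
enqueue(50): queue = [37, 66, 29, 50]

Answer: 37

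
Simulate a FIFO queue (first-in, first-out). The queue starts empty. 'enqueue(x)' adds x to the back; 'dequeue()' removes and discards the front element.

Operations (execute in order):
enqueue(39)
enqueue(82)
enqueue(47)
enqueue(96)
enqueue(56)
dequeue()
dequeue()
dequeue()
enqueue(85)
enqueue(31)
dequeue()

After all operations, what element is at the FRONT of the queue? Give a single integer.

Answer: 56

Derivation:
enqueue(39): queue = [39]
enqueue(82): queue = [39, 82]
enqueue(47): queue = [39, 82, 47]
enqueue(96): queue = [39, 82, 47, 96]
enqueue(56): queue = [39, 82, 47, 96, 56]
dequeue(): queue = [82, 47, 96, 56]
dequeue(): queue = [47, 96, 56]
dequeue(): queue = [96, 56]
enqueue(85): queue = [96, 56, 85]
enqueue(31): queue = [96, 56, 85, 31]
dequeue(): queue = [56, 85, 31]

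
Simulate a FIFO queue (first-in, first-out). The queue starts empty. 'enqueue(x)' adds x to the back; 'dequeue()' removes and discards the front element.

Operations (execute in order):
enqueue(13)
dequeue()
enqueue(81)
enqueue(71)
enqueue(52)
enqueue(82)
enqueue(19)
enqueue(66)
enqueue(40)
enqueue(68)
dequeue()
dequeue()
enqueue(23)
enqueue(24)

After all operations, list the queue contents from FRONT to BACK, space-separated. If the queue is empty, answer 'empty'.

Answer: 52 82 19 66 40 68 23 24

Derivation:
enqueue(13): [13]
dequeue(): []
enqueue(81): [81]
enqueue(71): [81, 71]
enqueue(52): [81, 71, 52]
enqueue(82): [81, 71, 52, 82]
enqueue(19): [81, 71, 52, 82, 19]
enqueue(66): [81, 71, 52, 82, 19, 66]
enqueue(40): [81, 71, 52, 82, 19, 66, 40]
enqueue(68): [81, 71, 52, 82, 19, 66, 40, 68]
dequeue(): [71, 52, 82, 19, 66, 40, 68]
dequeue(): [52, 82, 19, 66, 40, 68]
enqueue(23): [52, 82, 19, 66, 40, 68, 23]
enqueue(24): [52, 82, 19, 66, 40, 68, 23, 24]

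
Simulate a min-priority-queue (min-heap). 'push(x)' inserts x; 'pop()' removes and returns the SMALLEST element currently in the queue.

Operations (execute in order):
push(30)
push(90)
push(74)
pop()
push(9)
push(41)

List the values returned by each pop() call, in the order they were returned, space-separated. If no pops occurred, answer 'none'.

push(30): heap contents = [30]
push(90): heap contents = [30, 90]
push(74): heap contents = [30, 74, 90]
pop() → 30: heap contents = [74, 90]
push(9): heap contents = [9, 74, 90]
push(41): heap contents = [9, 41, 74, 90]

Answer: 30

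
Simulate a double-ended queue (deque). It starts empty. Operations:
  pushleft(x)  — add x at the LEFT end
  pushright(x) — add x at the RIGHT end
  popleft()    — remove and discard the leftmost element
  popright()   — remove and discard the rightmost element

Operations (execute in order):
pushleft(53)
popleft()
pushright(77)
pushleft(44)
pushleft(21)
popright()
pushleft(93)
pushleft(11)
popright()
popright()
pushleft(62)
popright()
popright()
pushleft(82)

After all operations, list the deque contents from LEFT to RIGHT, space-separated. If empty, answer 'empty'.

Answer: 82 62

Derivation:
pushleft(53): [53]
popleft(): []
pushright(77): [77]
pushleft(44): [44, 77]
pushleft(21): [21, 44, 77]
popright(): [21, 44]
pushleft(93): [93, 21, 44]
pushleft(11): [11, 93, 21, 44]
popright(): [11, 93, 21]
popright(): [11, 93]
pushleft(62): [62, 11, 93]
popright(): [62, 11]
popright(): [62]
pushleft(82): [82, 62]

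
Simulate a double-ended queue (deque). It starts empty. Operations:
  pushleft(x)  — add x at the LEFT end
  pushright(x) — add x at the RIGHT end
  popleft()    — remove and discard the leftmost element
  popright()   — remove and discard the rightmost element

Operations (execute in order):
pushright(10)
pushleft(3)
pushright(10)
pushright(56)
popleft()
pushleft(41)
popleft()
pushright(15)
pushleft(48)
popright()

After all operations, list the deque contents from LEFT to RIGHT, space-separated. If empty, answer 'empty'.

pushright(10): [10]
pushleft(3): [3, 10]
pushright(10): [3, 10, 10]
pushright(56): [3, 10, 10, 56]
popleft(): [10, 10, 56]
pushleft(41): [41, 10, 10, 56]
popleft(): [10, 10, 56]
pushright(15): [10, 10, 56, 15]
pushleft(48): [48, 10, 10, 56, 15]
popright(): [48, 10, 10, 56]

Answer: 48 10 10 56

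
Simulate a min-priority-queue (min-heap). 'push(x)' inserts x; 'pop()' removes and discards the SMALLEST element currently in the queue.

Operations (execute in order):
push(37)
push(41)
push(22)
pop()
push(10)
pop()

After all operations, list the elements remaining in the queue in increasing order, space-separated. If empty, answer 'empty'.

Answer: 37 41

Derivation:
push(37): heap contents = [37]
push(41): heap contents = [37, 41]
push(22): heap contents = [22, 37, 41]
pop() → 22: heap contents = [37, 41]
push(10): heap contents = [10, 37, 41]
pop() → 10: heap contents = [37, 41]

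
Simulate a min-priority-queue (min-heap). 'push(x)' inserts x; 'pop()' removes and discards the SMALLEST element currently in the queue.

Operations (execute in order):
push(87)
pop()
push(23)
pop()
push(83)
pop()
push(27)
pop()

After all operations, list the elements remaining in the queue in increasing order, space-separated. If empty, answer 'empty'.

Answer: empty

Derivation:
push(87): heap contents = [87]
pop() → 87: heap contents = []
push(23): heap contents = [23]
pop() → 23: heap contents = []
push(83): heap contents = [83]
pop() → 83: heap contents = []
push(27): heap contents = [27]
pop() → 27: heap contents = []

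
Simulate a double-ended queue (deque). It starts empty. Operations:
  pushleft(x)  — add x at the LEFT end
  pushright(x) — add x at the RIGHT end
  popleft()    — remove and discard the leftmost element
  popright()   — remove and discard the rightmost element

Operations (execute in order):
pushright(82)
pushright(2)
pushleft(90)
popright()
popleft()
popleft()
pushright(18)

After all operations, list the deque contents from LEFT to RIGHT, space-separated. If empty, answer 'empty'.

Answer: 18

Derivation:
pushright(82): [82]
pushright(2): [82, 2]
pushleft(90): [90, 82, 2]
popright(): [90, 82]
popleft(): [82]
popleft(): []
pushright(18): [18]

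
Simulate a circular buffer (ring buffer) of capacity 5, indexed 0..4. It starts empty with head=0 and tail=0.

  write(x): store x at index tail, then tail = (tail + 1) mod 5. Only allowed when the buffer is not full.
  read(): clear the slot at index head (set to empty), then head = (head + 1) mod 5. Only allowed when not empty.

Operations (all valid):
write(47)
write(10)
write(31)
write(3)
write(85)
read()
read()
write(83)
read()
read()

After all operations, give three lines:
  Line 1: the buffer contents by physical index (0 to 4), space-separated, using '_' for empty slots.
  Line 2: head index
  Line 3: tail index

Answer: 83 _ _ _ 85
4
1

Derivation:
write(47): buf=[47 _ _ _ _], head=0, tail=1, size=1
write(10): buf=[47 10 _ _ _], head=0, tail=2, size=2
write(31): buf=[47 10 31 _ _], head=0, tail=3, size=3
write(3): buf=[47 10 31 3 _], head=0, tail=4, size=4
write(85): buf=[47 10 31 3 85], head=0, tail=0, size=5
read(): buf=[_ 10 31 3 85], head=1, tail=0, size=4
read(): buf=[_ _ 31 3 85], head=2, tail=0, size=3
write(83): buf=[83 _ 31 3 85], head=2, tail=1, size=4
read(): buf=[83 _ _ 3 85], head=3, tail=1, size=3
read(): buf=[83 _ _ _ 85], head=4, tail=1, size=2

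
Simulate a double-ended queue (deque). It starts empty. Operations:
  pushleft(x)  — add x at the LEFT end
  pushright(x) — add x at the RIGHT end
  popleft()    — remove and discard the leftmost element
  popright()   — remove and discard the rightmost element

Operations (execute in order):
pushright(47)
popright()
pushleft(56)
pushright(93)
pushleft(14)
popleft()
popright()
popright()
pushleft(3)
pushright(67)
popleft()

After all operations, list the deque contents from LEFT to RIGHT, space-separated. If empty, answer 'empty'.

Answer: 67

Derivation:
pushright(47): [47]
popright(): []
pushleft(56): [56]
pushright(93): [56, 93]
pushleft(14): [14, 56, 93]
popleft(): [56, 93]
popright(): [56]
popright(): []
pushleft(3): [3]
pushright(67): [3, 67]
popleft(): [67]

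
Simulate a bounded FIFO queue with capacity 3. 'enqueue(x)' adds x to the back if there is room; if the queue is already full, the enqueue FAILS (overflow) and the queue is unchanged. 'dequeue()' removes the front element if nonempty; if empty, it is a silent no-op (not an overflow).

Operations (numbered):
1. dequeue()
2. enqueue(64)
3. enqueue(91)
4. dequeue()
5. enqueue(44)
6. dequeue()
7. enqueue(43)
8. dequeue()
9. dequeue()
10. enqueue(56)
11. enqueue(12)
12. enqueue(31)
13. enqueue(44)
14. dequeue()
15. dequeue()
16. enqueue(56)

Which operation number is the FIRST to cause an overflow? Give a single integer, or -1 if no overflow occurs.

Answer: 13

Derivation:
1. dequeue(): empty, no-op, size=0
2. enqueue(64): size=1
3. enqueue(91): size=2
4. dequeue(): size=1
5. enqueue(44): size=2
6. dequeue(): size=1
7. enqueue(43): size=2
8. dequeue(): size=1
9. dequeue(): size=0
10. enqueue(56): size=1
11. enqueue(12): size=2
12. enqueue(31): size=3
13. enqueue(44): size=3=cap → OVERFLOW (fail)
14. dequeue(): size=2
15. dequeue(): size=1
16. enqueue(56): size=2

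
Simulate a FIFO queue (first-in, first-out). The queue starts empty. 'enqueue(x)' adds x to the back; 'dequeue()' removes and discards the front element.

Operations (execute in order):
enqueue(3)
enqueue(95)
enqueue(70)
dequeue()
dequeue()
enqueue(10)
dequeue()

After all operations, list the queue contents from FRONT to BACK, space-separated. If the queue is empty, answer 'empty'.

Answer: 10

Derivation:
enqueue(3): [3]
enqueue(95): [3, 95]
enqueue(70): [3, 95, 70]
dequeue(): [95, 70]
dequeue(): [70]
enqueue(10): [70, 10]
dequeue(): [10]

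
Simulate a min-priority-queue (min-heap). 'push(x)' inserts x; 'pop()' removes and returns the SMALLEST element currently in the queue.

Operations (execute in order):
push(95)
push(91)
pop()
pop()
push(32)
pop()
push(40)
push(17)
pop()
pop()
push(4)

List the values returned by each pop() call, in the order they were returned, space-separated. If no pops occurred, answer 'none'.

push(95): heap contents = [95]
push(91): heap contents = [91, 95]
pop() → 91: heap contents = [95]
pop() → 95: heap contents = []
push(32): heap contents = [32]
pop() → 32: heap contents = []
push(40): heap contents = [40]
push(17): heap contents = [17, 40]
pop() → 17: heap contents = [40]
pop() → 40: heap contents = []
push(4): heap contents = [4]

Answer: 91 95 32 17 40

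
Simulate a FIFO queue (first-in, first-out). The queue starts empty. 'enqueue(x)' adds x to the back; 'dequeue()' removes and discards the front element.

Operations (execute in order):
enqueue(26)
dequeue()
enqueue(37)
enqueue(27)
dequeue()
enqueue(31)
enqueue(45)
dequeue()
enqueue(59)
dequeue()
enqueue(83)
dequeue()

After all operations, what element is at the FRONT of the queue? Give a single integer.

enqueue(26): queue = [26]
dequeue(): queue = []
enqueue(37): queue = [37]
enqueue(27): queue = [37, 27]
dequeue(): queue = [27]
enqueue(31): queue = [27, 31]
enqueue(45): queue = [27, 31, 45]
dequeue(): queue = [31, 45]
enqueue(59): queue = [31, 45, 59]
dequeue(): queue = [45, 59]
enqueue(83): queue = [45, 59, 83]
dequeue(): queue = [59, 83]

Answer: 59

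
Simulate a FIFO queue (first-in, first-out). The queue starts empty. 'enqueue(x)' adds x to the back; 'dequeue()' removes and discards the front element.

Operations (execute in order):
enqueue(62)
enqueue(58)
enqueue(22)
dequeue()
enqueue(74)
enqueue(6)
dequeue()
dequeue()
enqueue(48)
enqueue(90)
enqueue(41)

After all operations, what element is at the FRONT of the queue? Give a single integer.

enqueue(62): queue = [62]
enqueue(58): queue = [62, 58]
enqueue(22): queue = [62, 58, 22]
dequeue(): queue = [58, 22]
enqueue(74): queue = [58, 22, 74]
enqueue(6): queue = [58, 22, 74, 6]
dequeue(): queue = [22, 74, 6]
dequeue(): queue = [74, 6]
enqueue(48): queue = [74, 6, 48]
enqueue(90): queue = [74, 6, 48, 90]
enqueue(41): queue = [74, 6, 48, 90, 41]

Answer: 74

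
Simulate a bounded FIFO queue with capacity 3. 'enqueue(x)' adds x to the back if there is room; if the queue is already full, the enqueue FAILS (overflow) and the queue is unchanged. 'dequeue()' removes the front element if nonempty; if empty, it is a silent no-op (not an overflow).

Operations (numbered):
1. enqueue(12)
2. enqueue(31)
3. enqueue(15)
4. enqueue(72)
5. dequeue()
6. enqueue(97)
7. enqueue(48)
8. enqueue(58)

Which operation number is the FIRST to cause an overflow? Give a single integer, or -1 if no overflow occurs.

1. enqueue(12): size=1
2. enqueue(31): size=2
3. enqueue(15): size=3
4. enqueue(72): size=3=cap → OVERFLOW (fail)
5. dequeue(): size=2
6. enqueue(97): size=3
7. enqueue(48): size=3=cap → OVERFLOW (fail)
8. enqueue(58): size=3=cap → OVERFLOW (fail)

Answer: 4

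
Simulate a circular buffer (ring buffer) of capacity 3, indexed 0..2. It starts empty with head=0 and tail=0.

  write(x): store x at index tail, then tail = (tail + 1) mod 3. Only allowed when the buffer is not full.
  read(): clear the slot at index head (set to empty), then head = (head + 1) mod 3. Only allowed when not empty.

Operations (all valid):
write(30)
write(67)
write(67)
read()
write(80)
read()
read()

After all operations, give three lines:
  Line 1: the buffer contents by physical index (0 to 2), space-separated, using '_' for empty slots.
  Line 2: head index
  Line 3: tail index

write(30): buf=[30 _ _], head=0, tail=1, size=1
write(67): buf=[30 67 _], head=0, tail=2, size=2
write(67): buf=[30 67 67], head=0, tail=0, size=3
read(): buf=[_ 67 67], head=1, tail=0, size=2
write(80): buf=[80 67 67], head=1, tail=1, size=3
read(): buf=[80 _ 67], head=2, tail=1, size=2
read(): buf=[80 _ _], head=0, tail=1, size=1

Answer: 80 _ _
0
1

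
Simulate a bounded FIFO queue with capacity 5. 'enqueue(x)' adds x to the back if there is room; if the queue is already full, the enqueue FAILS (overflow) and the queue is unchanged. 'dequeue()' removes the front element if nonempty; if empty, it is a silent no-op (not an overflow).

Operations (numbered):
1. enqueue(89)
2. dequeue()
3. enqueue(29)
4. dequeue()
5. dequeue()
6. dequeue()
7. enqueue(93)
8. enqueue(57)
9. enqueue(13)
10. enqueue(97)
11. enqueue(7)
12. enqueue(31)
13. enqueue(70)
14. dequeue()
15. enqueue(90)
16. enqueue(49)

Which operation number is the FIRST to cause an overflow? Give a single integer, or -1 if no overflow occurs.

Answer: 12

Derivation:
1. enqueue(89): size=1
2. dequeue(): size=0
3. enqueue(29): size=1
4. dequeue(): size=0
5. dequeue(): empty, no-op, size=0
6. dequeue(): empty, no-op, size=0
7. enqueue(93): size=1
8. enqueue(57): size=2
9. enqueue(13): size=3
10. enqueue(97): size=4
11. enqueue(7): size=5
12. enqueue(31): size=5=cap → OVERFLOW (fail)
13. enqueue(70): size=5=cap → OVERFLOW (fail)
14. dequeue(): size=4
15. enqueue(90): size=5
16. enqueue(49): size=5=cap → OVERFLOW (fail)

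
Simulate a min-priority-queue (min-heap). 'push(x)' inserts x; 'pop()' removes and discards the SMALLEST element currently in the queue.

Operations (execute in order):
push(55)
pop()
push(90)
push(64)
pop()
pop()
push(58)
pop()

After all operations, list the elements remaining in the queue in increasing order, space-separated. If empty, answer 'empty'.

Answer: empty

Derivation:
push(55): heap contents = [55]
pop() → 55: heap contents = []
push(90): heap contents = [90]
push(64): heap contents = [64, 90]
pop() → 64: heap contents = [90]
pop() → 90: heap contents = []
push(58): heap contents = [58]
pop() → 58: heap contents = []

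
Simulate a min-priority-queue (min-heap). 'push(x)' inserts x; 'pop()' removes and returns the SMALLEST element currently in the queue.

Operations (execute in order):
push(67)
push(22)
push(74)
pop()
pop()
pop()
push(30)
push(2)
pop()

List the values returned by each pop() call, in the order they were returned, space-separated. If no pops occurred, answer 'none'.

Answer: 22 67 74 2

Derivation:
push(67): heap contents = [67]
push(22): heap contents = [22, 67]
push(74): heap contents = [22, 67, 74]
pop() → 22: heap contents = [67, 74]
pop() → 67: heap contents = [74]
pop() → 74: heap contents = []
push(30): heap contents = [30]
push(2): heap contents = [2, 30]
pop() → 2: heap contents = [30]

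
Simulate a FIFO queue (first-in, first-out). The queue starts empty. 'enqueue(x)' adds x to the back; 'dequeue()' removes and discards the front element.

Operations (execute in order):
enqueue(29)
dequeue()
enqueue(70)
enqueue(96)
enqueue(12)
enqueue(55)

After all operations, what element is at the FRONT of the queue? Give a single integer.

Answer: 70

Derivation:
enqueue(29): queue = [29]
dequeue(): queue = []
enqueue(70): queue = [70]
enqueue(96): queue = [70, 96]
enqueue(12): queue = [70, 96, 12]
enqueue(55): queue = [70, 96, 12, 55]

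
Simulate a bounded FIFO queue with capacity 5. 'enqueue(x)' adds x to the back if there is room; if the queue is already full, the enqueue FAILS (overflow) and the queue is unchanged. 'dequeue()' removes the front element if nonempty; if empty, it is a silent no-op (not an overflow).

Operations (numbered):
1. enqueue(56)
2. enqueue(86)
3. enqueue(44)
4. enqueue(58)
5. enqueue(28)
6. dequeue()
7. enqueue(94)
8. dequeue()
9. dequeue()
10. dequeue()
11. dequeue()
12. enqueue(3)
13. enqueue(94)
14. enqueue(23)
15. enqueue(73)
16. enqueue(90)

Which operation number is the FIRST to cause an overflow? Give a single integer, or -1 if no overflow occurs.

1. enqueue(56): size=1
2. enqueue(86): size=2
3. enqueue(44): size=3
4. enqueue(58): size=4
5. enqueue(28): size=5
6. dequeue(): size=4
7. enqueue(94): size=5
8. dequeue(): size=4
9. dequeue(): size=3
10. dequeue(): size=2
11. dequeue(): size=1
12. enqueue(3): size=2
13. enqueue(94): size=3
14. enqueue(23): size=4
15. enqueue(73): size=5
16. enqueue(90): size=5=cap → OVERFLOW (fail)

Answer: 16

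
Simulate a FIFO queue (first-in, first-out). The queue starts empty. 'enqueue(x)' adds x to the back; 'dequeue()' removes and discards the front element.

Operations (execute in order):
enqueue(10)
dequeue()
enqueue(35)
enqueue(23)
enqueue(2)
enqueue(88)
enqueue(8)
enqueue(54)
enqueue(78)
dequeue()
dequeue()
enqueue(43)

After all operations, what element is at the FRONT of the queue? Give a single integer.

Answer: 2

Derivation:
enqueue(10): queue = [10]
dequeue(): queue = []
enqueue(35): queue = [35]
enqueue(23): queue = [35, 23]
enqueue(2): queue = [35, 23, 2]
enqueue(88): queue = [35, 23, 2, 88]
enqueue(8): queue = [35, 23, 2, 88, 8]
enqueue(54): queue = [35, 23, 2, 88, 8, 54]
enqueue(78): queue = [35, 23, 2, 88, 8, 54, 78]
dequeue(): queue = [23, 2, 88, 8, 54, 78]
dequeue(): queue = [2, 88, 8, 54, 78]
enqueue(43): queue = [2, 88, 8, 54, 78, 43]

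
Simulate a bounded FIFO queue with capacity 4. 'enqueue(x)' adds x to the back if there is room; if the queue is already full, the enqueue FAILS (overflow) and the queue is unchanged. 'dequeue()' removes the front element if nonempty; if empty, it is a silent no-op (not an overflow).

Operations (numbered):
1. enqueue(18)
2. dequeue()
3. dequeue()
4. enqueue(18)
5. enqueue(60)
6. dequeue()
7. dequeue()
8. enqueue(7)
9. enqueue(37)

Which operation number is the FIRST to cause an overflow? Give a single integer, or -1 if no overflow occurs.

Answer: -1

Derivation:
1. enqueue(18): size=1
2. dequeue(): size=0
3. dequeue(): empty, no-op, size=0
4. enqueue(18): size=1
5. enqueue(60): size=2
6. dequeue(): size=1
7. dequeue(): size=0
8. enqueue(7): size=1
9. enqueue(37): size=2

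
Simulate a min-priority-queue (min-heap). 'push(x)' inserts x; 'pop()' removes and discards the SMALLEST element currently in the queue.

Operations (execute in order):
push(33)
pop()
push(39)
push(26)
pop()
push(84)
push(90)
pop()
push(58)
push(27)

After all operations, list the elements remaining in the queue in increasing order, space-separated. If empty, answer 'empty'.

push(33): heap contents = [33]
pop() → 33: heap contents = []
push(39): heap contents = [39]
push(26): heap contents = [26, 39]
pop() → 26: heap contents = [39]
push(84): heap contents = [39, 84]
push(90): heap contents = [39, 84, 90]
pop() → 39: heap contents = [84, 90]
push(58): heap contents = [58, 84, 90]
push(27): heap contents = [27, 58, 84, 90]

Answer: 27 58 84 90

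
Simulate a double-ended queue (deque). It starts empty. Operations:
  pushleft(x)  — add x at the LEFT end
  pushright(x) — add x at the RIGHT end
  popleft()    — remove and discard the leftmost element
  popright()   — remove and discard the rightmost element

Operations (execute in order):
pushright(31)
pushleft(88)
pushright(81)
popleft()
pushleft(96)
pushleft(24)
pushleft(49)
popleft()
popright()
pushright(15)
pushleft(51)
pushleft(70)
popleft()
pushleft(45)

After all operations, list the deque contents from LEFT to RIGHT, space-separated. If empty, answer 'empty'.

pushright(31): [31]
pushleft(88): [88, 31]
pushright(81): [88, 31, 81]
popleft(): [31, 81]
pushleft(96): [96, 31, 81]
pushleft(24): [24, 96, 31, 81]
pushleft(49): [49, 24, 96, 31, 81]
popleft(): [24, 96, 31, 81]
popright(): [24, 96, 31]
pushright(15): [24, 96, 31, 15]
pushleft(51): [51, 24, 96, 31, 15]
pushleft(70): [70, 51, 24, 96, 31, 15]
popleft(): [51, 24, 96, 31, 15]
pushleft(45): [45, 51, 24, 96, 31, 15]

Answer: 45 51 24 96 31 15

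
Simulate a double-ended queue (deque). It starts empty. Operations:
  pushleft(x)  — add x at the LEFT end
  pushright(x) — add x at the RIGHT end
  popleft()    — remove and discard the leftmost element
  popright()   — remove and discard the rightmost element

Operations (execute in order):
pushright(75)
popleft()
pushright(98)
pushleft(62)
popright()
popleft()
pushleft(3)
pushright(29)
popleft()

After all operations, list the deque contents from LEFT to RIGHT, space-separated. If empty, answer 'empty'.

Answer: 29

Derivation:
pushright(75): [75]
popleft(): []
pushright(98): [98]
pushleft(62): [62, 98]
popright(): [62]
popleft(): []
pushleft(3): [3]
pushright(29): [3, 29]
popleft(): [29]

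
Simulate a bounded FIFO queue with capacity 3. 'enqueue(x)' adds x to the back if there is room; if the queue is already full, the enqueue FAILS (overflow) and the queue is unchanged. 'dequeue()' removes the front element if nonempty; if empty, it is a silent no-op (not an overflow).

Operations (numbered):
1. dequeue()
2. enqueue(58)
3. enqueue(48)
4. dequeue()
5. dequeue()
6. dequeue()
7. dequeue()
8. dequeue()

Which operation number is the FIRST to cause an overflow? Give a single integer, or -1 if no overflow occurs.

Answer: -1

Derivation:
1. dequeue(): empty, no-op, size=0
2. enqueue(58): size=1
3. enqueue(48): size=2
4. dequeue(): size=1
5. dequeue(): size=0
6. dequeue(): empty, no-op, size=0
7. dequeue(): empty, no-op, size=0
8. dequeue(): empty, no-op, size=0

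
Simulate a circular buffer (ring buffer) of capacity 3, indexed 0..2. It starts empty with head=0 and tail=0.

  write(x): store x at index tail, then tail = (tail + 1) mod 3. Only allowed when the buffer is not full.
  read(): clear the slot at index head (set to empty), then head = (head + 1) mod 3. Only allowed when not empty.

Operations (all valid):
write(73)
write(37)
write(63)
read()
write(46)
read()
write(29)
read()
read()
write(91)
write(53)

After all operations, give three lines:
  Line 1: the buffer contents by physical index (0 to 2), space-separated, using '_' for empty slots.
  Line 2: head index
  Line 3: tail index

Answer: 53 29 91
1
1

Derivation:
write(73): buf=[73 _ _], head=0, tail=1, size=1
write(37): buf=[73 37 _], head=0, tail=2, size=2
write(63): buf=[73 37 63], head=0, tail=0, size=3
read(): buf=[_ 37 63], head=1, tail=0, size=2
write(46): buf=[46 37 63], head=1, tail=1, size=3
read(): buf=[46 _ 63], head=2, tail=1, size=2
write(29): buf=[46 29 63], head=2, tail=2, size=3
read(): buf=[46 29 _], head=0, tail=2, size=2
read(): buf=[_ 29 _], head=1, tail=2, size=1
write(91): buf=[_ 29 91], head=1, tail=0, size=2
write(53): buf=[53 29 91], head=1, tail=1, size=3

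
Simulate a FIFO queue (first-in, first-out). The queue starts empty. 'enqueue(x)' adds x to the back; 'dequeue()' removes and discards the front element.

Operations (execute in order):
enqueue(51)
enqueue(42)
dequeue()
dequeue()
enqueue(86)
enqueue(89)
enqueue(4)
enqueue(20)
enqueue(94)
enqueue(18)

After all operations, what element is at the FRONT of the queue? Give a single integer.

enqueue(51): queue = [51]
enqueue(42): queue = [51, 42]
dequeue(): queue = [42]
dequeue(): queue = []
enqueue(86): queue = [86]
enqueue(89): queue = [86, 89]
enqueue(4): queue = [86, 89, 4]
enqueue(20): queue = [86, 89, 4, 20]
enqueue(94): queue = [86, 89, 4, 20, 94]
enqueue(18): queue = [86, 89, 4, 20, 94, 18]

Answer: 86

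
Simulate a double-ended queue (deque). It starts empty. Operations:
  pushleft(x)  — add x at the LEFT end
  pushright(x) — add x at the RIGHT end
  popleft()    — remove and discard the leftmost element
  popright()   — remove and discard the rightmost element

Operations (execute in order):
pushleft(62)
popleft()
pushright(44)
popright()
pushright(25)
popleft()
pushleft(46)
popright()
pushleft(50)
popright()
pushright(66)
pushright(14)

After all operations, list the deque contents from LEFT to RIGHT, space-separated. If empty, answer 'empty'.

Answer: 66 14

Derivation:
pushleft(62): [62]
popleft(): []
pushright(44): [44]
popright(): []
pushright(25): [25]
popleft(): []
pushleft(46): [46]
popright(): []
pushleft(50): [50]
popright(): []
pushright(66): [66]
pushright(14): [66, 14]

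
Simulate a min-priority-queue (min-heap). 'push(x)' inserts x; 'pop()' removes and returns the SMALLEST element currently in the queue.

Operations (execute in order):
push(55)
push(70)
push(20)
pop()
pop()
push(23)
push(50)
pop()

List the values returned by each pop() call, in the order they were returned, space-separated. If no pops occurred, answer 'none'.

push(55): heap contents = [55]
push(70): heap contents = [55, 70]
push(20): heap contents = [20, 55, 70]
pop() → 20: heap contents = [55, 70]
pop() → 55: heap contents = [70]
push(23): heap contents = [23, 70]
push(50): heap contents = [23, 50, 70]
pop() → 23: heap contents = [50, 70]

Answer: 20 55 23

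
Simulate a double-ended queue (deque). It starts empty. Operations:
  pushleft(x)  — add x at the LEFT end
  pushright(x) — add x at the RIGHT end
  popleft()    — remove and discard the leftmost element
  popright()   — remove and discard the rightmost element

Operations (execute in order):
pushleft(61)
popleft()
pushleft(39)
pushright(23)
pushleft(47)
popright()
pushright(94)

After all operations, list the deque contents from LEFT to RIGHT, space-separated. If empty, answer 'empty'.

Answer: 47 39 94

Derivation:
pushleft(61): [61]
popleft(): []
pushleft(39): [39]
pushright(23): [39, 23]
pushleft(47): [47, 39, 23]
popright(): [47, 39]
pushright(94): [47, 39, 94]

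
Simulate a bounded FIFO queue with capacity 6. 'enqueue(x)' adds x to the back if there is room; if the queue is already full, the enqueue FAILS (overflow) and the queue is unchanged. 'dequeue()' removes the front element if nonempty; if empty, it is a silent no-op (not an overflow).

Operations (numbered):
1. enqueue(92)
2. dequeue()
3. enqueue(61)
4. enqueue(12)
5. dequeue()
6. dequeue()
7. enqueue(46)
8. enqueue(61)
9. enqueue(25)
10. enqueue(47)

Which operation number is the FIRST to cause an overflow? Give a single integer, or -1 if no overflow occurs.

Answer: -1

Derivation:
1. enqueue(92): size=1
2. dequeue(): size=0
3. enqueue(61): size=1
4. enqueue(12): size=2
5. dequeue(): size=1
6. dequeue(): size=0
7. enqueue(46): size=1
8. enqueue(61): size=2
9. enqueue(25): size=3
10. enqueue(47): size=4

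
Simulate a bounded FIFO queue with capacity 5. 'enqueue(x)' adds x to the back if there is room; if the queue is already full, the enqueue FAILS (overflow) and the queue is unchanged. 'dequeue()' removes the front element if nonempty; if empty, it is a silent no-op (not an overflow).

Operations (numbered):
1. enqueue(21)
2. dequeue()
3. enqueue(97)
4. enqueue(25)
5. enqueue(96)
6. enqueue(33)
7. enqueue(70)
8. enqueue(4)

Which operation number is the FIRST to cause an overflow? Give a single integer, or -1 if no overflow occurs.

Answer: 8

Derivation:
1. enqueue(21): size=1
2. dequeue(): size=0
3. enqueue(97): size=1
4. enqueue(25): size=2
5. enqueue(96): size=3
6. enqueue(33): size=4
7. enqueue(70): size=5
8. enqueue(4): size=5=cap → OVERFLOW (fail)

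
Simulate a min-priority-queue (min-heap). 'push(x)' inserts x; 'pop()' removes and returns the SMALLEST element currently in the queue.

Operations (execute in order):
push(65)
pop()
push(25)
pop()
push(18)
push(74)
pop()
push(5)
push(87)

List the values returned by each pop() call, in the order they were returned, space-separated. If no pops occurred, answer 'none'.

Answer: 65 25 18

Derivation:
push(65): heap contents = [65]
pop() → 65: heap contents = []
push(25): heap contents = [25]
pop() → 25: heap contents = []
push(18): heap contents = [18]
push(74): heap contents = [18, 74]
pop() → 18: heap contents = [74]
push(5): heap contents = [5, 74]
push(87): heap contents = [5, 74, 87]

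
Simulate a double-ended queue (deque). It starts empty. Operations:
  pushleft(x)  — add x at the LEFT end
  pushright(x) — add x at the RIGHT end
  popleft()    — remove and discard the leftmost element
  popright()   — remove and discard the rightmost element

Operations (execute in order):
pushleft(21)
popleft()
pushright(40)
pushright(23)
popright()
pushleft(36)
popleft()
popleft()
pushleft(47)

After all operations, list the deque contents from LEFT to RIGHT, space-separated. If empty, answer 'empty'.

pushleft(21): [21]
popleft(): []
pushright(40): [40]
pushright(23): [40, 23]
popright(): [40]
pushleft(36): [36, 40]
popleft(): [40]
popleft(): []
pushleft(47): [47]

Answer: 47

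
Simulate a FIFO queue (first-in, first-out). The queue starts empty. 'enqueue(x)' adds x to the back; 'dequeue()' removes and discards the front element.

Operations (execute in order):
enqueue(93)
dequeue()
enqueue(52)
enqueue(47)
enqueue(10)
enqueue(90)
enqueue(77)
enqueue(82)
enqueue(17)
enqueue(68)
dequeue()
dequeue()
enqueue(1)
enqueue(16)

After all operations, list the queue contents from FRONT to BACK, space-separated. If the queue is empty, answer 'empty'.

enqueue(93): [93]
dequeue(): []
enqueue(52): [52]
enqueue(47): [52, 47]
enqueue(10): [52, 47, 10]
enqueue(90): [52, 47, 10, 90]
enqueue(77): [52, 47, 10, 90, 77]
enqueue(82): [52, 47, 10, 90, 77, 82]
enqueue(17): [52, 47, 10, 90, 77, 82, 17]
enqueue(68): [52, 47, 10, 90, 77, 82, 17, 68]
dequeue(): [47, 10, 90, 77, 82, 17, 68]
dequeue(): [10, 90, 77, 82, 17, 68]
enqueue(1): [10, 90, 77, 82, 17, 68, 1]
enqueue(16): [10, 90, 77, 82, 17, 68, 1, 16]

Answer: 10 90 77 82 17 68 1 16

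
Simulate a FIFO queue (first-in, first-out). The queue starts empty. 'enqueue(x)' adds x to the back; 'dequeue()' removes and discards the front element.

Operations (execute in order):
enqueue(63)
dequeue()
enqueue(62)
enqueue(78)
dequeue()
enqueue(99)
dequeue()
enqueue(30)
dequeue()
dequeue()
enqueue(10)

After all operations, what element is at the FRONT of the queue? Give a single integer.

enqueue(63): queue = [63]
dequeue(): queue = []
enqueue(62): queue = [62]
enqueue(78): queue = [62, 78]
dequeue(): queue = [78]
enqueue(99): queue = [78, 99]
dequeue(): queue = [99]
enqueue(30): queue = [99, 30]
dequeue(): queue = [30]
dequeue(): queue = []
enqueue(10): queue = [10]

Answer: 10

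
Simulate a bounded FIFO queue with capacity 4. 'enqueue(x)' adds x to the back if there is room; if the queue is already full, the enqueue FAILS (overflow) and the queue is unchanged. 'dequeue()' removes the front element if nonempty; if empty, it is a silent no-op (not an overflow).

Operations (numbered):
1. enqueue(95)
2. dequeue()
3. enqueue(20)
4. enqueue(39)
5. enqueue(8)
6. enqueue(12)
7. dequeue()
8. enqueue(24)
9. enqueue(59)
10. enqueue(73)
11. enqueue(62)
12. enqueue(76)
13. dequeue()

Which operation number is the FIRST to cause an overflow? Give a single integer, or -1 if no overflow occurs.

Answer: 9

Derivation:
1. enqueue(95): size=1
2. dequeue(): size=0
3. enqueue(20): size=1
4. enqueue(39): size=2
5. enqueue(8): size=3
6. enqueue(12): size=4
7. dequeue(): size=3
8. enqueue(24): size=4
9. enqueue(59): size=4=cap → OVERFLOW (fail)
10. enqueue(73): size=4=cap → OVERFLOW (fail)
11. enqueue(62): size=4=cap → OVERFLOW (fail)
12. enqueue(76): size=4=cap → OVERFLOW (fail)
13. dequeue(): size=3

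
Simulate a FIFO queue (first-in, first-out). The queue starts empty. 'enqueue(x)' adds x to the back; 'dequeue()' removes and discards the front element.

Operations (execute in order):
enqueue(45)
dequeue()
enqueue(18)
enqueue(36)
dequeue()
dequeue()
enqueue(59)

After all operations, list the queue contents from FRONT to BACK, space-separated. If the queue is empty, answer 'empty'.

Answer: 59

Derivation:
enqueue(45): [45]
dequeue(): []
enqueue(18): [18]
enqueue(36): [18, 36]
dequeue(): [36]
dequeue(): []
enqueue(59): [59]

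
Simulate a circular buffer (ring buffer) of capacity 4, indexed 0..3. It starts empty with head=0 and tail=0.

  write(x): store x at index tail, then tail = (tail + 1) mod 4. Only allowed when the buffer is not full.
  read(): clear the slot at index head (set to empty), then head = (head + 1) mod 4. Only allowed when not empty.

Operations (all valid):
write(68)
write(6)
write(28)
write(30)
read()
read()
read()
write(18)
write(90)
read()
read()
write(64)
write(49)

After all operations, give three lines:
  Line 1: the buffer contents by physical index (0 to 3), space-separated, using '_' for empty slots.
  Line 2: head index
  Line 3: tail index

Answer: _ 90 64 49
1
0

Derivation:
write(68): buf=[68 _ _ _], head=0, tail=1, size=1
write(6): buf=[68 6 _ _], head=0, tail=2, size=2
write(28): buf=[68 6 28 _], head=0, tail=3, size=3
write(30): buf=[68 6 28 30], head=0, tail=0, size=4
read(): buf=[_ 6 28 30], head=1, tail=0, size=3
read(): buf=[_ _ 28 30], head=2, tail=0, size=2
read(): buf=[_ _ _ 30], head=3, tail=0, size=1
write(18): buf=[18 _ _ 30], head=3, tail=1, size=2
write(90): buf=[18 90 _ 30], head=3, tail=2, size=3
read(): buf=[18 90 _ _], head=0, tail=2, size=2
read(): buf=[_ 90 _ _], head=1, tail=2, size=1
write(64): buf=[_ 90 64 _], head=1, tail=3, size=2
write(49): buf=[_ 90 64 49], head=1, tail=0, size=3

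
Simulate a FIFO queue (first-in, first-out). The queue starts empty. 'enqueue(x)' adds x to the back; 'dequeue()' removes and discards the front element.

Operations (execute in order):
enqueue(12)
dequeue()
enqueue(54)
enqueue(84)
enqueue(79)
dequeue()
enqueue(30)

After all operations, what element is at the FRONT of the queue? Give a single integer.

Answer: 84

Derivation:
enqueue(12): queue = [12]
dequeue(): queue = []
enqueue(54): queue = [54]
enqueue(84): queue = [54, 84]
enqueue(79): queue = [54, 84, 79]
dequeue(): queue = [84, 79]
enqueue(30): queue = [84, 79, 30]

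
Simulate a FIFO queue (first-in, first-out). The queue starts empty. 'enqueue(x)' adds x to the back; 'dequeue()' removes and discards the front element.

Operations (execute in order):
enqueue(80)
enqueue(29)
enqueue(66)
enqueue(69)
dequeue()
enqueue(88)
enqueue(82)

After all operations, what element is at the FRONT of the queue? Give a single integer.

enqueue(80): queue = [80]
enqueue(29): queue = [80, 29]
enqueue(66): queue = [80, 29, 66]
enqueue(69): queue = [80, 29, 66, 69]
dequeue(): queue = [29, 66, 69]
enqueue(88): queue = [29, 66, 69, 88]
enqueue(82): queue = [29, 66, 69, 88, 82]

Answer: 29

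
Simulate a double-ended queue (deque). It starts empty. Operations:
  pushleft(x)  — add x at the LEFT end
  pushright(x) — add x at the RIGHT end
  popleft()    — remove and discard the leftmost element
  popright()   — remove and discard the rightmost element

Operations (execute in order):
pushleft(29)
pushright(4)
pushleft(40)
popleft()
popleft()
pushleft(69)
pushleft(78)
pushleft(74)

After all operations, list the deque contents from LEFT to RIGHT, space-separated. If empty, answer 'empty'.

Answer: 74 78 69 4

Derivation:
pushleft(29): [29]
pushright(4): [29, 4]
pushleft(40): [40, 29, 4]
popleft(): [29, 4]
popleft(): [4]
pushleft(69): [69, 4]
pushleft(78): [78, 69, 4]
pushleft(74): [74, 78, 69, 4]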